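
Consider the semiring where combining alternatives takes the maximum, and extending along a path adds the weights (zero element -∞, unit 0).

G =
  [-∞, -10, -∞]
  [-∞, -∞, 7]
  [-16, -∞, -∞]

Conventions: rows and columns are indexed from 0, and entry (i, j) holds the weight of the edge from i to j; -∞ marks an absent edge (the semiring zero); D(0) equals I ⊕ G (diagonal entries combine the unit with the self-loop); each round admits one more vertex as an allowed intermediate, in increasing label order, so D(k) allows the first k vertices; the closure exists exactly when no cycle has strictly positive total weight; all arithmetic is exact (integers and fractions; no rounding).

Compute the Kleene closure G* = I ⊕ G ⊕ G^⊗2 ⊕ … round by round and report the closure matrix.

D(0):
  [0, -10, -∞]
  [-∞, 0, 7]
  [-16, -∞, 0]
D(1):
  [0, -10, -∞]
  [-∞, 0, 7]
  [-16, -26, 0]
D(2):
  [0, -10, -3]
  [-∞, 0, 7]
  [-16, -26, 0]
D(3):
  [0, -10, -3]
  [-9, 0, 7]
  [-16, -26, 0]
Answer: G* = [[0, -10, -3], [-9, 0, 7], [-16, -26, 0]]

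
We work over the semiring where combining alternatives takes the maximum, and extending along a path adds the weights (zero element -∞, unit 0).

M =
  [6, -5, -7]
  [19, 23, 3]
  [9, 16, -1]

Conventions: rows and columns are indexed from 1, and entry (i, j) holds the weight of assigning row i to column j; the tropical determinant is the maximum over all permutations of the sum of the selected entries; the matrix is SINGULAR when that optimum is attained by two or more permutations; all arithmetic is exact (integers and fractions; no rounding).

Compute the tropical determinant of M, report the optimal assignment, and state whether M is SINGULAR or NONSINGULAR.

σ = (1, 2, 3): 6 + 23 + (-1) = 28
σ = (1, 3, 2): 6 + 3 + 16 = 25
σ = (2, 1, 3): (-5) + 19 + (-1) = 13
σ = (2, 3, 1): (-5) + 3 + 9 = 7
σ = (3, 1, 2): (-7) + 19 + 16 = 28
σ = (3, 2, 1): (-7) + 23 + 9 = 25
Optimal value attained by: σ = (1, 2, 3).
Answer: det⊕(M) = 28; verdict: SINGULAR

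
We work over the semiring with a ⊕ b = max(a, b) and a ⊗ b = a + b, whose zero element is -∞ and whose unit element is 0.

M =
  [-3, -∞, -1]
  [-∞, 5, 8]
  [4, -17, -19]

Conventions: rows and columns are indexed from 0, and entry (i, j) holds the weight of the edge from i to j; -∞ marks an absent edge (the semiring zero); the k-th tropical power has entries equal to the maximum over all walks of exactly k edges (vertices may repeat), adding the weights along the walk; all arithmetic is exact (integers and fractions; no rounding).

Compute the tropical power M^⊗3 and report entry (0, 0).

M^⊗2:
  [3, -18, -4]
  [12, 10, 13]
  [1, -12, 3]
M^⊗3:
  [0, -13, 2]
  [17, 15, 18]
  [7, -7, 0]
Key observation: the optimum is the walk 0->0->2->0, with weight (-3) + (-1) + 4 = 0.
Optimal value attained by: walk 0->0->2->0.
Answer: (M^⊗3)[0][0] = 0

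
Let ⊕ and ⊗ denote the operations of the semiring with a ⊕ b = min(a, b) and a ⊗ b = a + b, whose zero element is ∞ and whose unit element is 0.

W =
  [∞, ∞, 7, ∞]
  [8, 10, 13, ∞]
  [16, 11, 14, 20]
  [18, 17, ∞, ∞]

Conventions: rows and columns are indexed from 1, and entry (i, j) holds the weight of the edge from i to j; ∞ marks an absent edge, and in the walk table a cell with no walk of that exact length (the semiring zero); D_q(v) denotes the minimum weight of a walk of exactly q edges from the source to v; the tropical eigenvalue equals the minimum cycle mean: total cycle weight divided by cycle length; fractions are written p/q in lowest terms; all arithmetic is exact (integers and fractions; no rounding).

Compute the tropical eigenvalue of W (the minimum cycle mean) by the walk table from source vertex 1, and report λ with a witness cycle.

q=0: [0, ∞, ∞, ∞]
q=1: [∞, ∞, 7, ∞]
q=2: [23, 18, 21, 27]
q=3: [26, 28, 30, 41]
q=4: [36, 38, 33, 50]
Optimal cycle mean attained by: cycle 1->3->2->1, total 7 + 11 + 8, length 3.
Answer: λ = 26/3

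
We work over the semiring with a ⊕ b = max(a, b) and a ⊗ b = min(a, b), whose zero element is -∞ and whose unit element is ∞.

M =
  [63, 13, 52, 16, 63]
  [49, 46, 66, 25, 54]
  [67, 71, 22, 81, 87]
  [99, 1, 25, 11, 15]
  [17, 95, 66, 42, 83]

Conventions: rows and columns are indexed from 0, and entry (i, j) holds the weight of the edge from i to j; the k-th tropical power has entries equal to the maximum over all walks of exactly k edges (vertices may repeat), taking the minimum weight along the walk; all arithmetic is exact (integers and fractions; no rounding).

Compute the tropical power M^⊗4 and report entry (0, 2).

M^⊗2:
  [63, 63, 63, 52, 63]
  [66, 66, 54, 66, 66]
  [81, 87, 66, 42, 83]
  [63, 25, 52, 25, 63]
  [66, 83, 66, 66, 83]
M^⊗3:
  [63, 63, 63, 63, 63]
  [66, 66, 66, 54, 66]
  [66, 83, 66, 66, 83]
  [63, 63, 63, 52, 63]
  [66, 83, 66, 66, 83]
M^⊗4:
  [63, 63, 63, 63, 63]
  [66, 66, 66, 66, 66]
  [66, 83, 66, 66, 83]
  [63, 63, 63, 63, 63]
  [66, 83, 66, 66, 83]
Key observation: the optimum is the walk 0->0->0->4->2, with weight 63 min 63 min 63 min 66 = 63.
Optimal value attained by: walk 0->0->0->4->2.
Answer: (M^⊗4)[0][2] = 63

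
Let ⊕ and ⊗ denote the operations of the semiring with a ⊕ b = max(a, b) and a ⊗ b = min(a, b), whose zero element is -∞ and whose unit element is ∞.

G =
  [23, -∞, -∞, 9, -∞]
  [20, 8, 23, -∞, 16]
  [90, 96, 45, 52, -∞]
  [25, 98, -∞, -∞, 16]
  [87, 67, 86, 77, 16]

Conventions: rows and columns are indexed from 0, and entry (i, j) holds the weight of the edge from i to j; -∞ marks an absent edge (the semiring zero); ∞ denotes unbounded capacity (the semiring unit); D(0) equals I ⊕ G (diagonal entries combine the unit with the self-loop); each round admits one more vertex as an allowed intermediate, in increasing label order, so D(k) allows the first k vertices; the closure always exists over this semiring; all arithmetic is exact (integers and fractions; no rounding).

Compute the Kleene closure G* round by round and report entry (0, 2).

D(0):
  [∞, -∞, -∞, 9, -∞]
  [20, ∞, 23, -∞, 16]
  [90, 96, ∞, 52, -∞]
  [25, 98, -∞, ∞, 16]
  [87, 67, 86, 77, ∞]
D(1):
  [∞, -∞, -∞, 9, -∞]
  [20, ∞, 23, 9, 16]
  [90, 96, ∞, 52, -∞]
  [25, 98, -∞, ∞, 16]
  [87, 67, 86, 77, ∞]
D(2):
  [∞, -∞, -∞, 9, -∞]
  [20, ∞, 23, 9, 16]
  [90, 96, ∞, 52, 16]
  [25, 98, 23, ∞, 16]
  [87, 67, 86, 77, ∞]
D(3):
  [∞, -∞, -∞, 9, -∞]
  [23, ∞, 23, 23, 16]
  [90, 96, ∞, 52, 16]
  [25, 98, 23, ∞, 16]
  [87, 86, 86, 77, ∞]
D(4):
  [∞, 9, 9, 9, 9]
  [23, ∞, 23, 23, 16]
  [90, 96, ∞, 52, 16]
  [25, 98, 23, ∞, 16]
  [87, 86, 86, 77, ∞]
D(5):
  [∞, 9, 9, 9, 9]
  [23, ∞, 23, 23, 16]
  [90, 96, ∞, 52, 16]
  [25, 98, 23, ∞, 16]
  [87, 86, 86, 77, ∞]
Answer: G*[0][2] = 9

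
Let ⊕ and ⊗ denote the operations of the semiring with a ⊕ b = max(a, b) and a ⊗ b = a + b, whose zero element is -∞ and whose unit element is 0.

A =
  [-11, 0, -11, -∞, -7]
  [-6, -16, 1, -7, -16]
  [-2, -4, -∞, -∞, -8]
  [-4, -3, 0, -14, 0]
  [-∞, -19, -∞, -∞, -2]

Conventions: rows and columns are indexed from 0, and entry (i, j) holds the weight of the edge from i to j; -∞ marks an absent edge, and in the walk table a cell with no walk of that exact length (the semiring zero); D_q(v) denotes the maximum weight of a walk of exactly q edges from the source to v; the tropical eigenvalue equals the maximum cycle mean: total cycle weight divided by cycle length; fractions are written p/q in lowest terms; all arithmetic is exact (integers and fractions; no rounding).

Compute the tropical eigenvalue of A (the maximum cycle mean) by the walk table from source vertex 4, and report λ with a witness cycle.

q=0: [-∞, -∞, -∞, -∞, 0]
q=1: [-∞, -19, -∞, -∞, -2]
q=2: [-25, -21, -18, -26, -4]
q=3: [-20, -22, -20, -28, -6]
q=4: [-22, -20, -21, -29, -8]
q=5: [-23, -22, -19, -27, -10]
Optimal cycle mean attained by: cycle 0->1->2->0, total 0 + 1 + (-2), length 3.
Answer: λ = -1/3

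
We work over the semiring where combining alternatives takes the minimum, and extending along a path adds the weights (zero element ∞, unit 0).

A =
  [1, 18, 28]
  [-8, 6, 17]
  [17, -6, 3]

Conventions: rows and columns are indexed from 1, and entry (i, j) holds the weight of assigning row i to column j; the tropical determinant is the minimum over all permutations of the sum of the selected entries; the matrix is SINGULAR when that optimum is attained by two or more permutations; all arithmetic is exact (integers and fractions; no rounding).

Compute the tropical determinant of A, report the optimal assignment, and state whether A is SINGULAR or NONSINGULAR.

σ = (1, 2, 3): 1 + 6 + 3 = 10
σ = (1, 3, 2): 1 + 17 + (-6) = 12
σ = (2, 1, 3): 18 + (-8) + 3 = 13
σ = (2, 3, 1): 18 + 17 + 17 = 52
σ = (3, 1, 2): 28 + (-8) + (-6) = 14
σ = (3, 2, 1): 28 + 6 + 17 = 51
Optimal value attained by: σ = (1, 2, 3).
Answer: det⊕(A) = 10; verdict: NONSINGULAR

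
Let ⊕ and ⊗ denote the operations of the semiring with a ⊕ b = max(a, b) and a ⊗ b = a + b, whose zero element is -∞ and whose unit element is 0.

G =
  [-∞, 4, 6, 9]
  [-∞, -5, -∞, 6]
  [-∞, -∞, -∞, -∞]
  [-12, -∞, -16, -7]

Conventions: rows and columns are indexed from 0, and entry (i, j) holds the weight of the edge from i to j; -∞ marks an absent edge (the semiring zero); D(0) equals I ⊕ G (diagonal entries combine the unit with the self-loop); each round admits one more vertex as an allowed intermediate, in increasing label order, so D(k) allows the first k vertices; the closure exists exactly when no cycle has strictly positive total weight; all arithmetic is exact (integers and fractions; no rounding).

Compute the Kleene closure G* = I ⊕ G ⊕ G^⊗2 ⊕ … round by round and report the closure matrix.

D(0):
  [0, 4, 6, 9]
  [-∞, 0, -∞, 6]
  [-∞, -∞, 0, -∞]
  [-12, -∞, -16, 0]
D(1):
  [0, 4, 6, 9]
  [-∞, 0, -∞, 6]
  [-∞, -∞, 0, -∞]
  [-12, -8, -6, 0]
D(2):
  [0, 4, 6, 10]
  [-∞, 0, -∞, 6]
  [-∞, -∞, 0, -∞]
  [-12, -8, -6, 0]
D(3):
  [0, 4, 6, 10]
  [-∞, 0, -∞, 6]
  [-∞, -∞, 0, -∞]
  [-12, -8, -6, 0]
D(4):
  [0, 4, 6, 10]
  [-6, 0, 0, 6]
  [-∞, -∞, 0, -∞]
  [-12, -8, -6, 0]
Answer: G* = [[0, 4, 6, 10], [-6, 0, 0, 6], [-∞, -∞, 0, -∞], [-12, -8, -6, 0]]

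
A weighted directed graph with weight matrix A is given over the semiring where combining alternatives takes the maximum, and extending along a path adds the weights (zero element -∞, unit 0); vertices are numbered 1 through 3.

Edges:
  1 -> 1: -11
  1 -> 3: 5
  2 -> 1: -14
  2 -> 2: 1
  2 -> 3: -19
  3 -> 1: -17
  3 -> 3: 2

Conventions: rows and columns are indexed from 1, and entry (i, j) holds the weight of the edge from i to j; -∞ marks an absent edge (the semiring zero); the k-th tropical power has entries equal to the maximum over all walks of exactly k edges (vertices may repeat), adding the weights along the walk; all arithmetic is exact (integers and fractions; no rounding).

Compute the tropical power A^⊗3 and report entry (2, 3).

A^⊗2:
  [-12, -∞, 7]
  [-13, 2, -9]
  [-15, -∞, 4]
A^⊗3:
  [-10, -∞, 9]
  [-12, 3, -7]
  [-13, -∞, 6]
Key observation: the optimum is the walk 2->1->3->3, with weight (-14) + 5 + 2 = -7.
Optimal value attained by: walk 2->1->3->3.
Answer: (A^⊗3)[2][3] = -7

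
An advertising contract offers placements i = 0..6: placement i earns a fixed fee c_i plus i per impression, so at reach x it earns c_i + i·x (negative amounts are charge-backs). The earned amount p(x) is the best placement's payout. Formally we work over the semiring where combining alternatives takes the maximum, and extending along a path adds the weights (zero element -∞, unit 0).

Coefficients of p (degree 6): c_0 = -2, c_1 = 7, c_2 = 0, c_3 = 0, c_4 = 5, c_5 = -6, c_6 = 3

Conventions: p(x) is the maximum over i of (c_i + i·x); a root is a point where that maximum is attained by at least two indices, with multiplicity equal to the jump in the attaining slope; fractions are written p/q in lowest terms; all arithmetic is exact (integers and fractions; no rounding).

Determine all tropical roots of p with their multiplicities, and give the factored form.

hull edge (i=0, c=-2) to (i=1, c=7): slope 9, span 1
hull edge (i=1, c=7) to (i=4, c=5): slope -2/3, span 3
hull edge (i=4, c=5) to (i=6, c=3): slope -1, span 2
Factored form: p(x) = 3 ⊗ (x ⊕ (-9)) ⊗ (x ⊕ 2/3) ⊗ (x ⊕ 2/3) ⊗ (x ⊕ 2/3) ⊗ (x ⊕ 1) ⊗ (x ⊕ 1)
Answer: roots = -9 (mult 1), 2/3 (mult 3), 1 (mult 2)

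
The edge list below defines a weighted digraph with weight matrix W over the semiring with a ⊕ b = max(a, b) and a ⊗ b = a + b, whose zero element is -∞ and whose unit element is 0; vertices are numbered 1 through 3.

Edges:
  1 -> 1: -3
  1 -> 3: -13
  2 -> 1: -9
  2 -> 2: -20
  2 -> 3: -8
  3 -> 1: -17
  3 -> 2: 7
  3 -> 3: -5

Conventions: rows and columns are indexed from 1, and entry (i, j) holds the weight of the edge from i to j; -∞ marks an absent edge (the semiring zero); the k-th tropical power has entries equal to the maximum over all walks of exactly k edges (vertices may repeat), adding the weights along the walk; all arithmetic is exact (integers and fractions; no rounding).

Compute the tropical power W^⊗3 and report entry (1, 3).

W^⊗2:
  [-6, -6, -16]
  [-12, -1, -13]
  [-2, 2, -1]
W^⊗3:
  [-9, -9, -14]
  [-10, -6, -9]
  [-5, 6, -6]
Key observation: the optimum is the walk 1->3->2->3, with weight (-13) + 7 + (-8) = -14.
Optimal value attained by: walk 1->3->2->3.
Answer: (W^⊗3)[1][3] = -14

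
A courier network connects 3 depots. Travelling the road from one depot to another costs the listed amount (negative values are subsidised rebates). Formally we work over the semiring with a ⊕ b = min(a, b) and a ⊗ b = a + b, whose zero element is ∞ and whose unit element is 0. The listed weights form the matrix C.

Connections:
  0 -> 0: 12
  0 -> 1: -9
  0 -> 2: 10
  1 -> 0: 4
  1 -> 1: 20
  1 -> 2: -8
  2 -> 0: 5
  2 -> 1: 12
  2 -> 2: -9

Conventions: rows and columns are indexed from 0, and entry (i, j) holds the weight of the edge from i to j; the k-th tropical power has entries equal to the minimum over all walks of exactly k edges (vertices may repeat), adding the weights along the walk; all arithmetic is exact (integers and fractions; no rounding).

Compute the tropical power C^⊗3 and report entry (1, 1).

C^⊗2:
  [-5, 3, -17]
  [-3, -5, -17]
  [-4, -4, -18]
C^⊗3:
  [-12, -14, -26]
  [-12, -12, -26]
  [-13, -13, -27]
Key observation: the optimum is the walk 1->2->0->1, with weight (-8) + 5 + (-9) = -12.
Optimal value attained by: walk 1->2->0->1.
Answer: (C^⊗3)[1][1] = -12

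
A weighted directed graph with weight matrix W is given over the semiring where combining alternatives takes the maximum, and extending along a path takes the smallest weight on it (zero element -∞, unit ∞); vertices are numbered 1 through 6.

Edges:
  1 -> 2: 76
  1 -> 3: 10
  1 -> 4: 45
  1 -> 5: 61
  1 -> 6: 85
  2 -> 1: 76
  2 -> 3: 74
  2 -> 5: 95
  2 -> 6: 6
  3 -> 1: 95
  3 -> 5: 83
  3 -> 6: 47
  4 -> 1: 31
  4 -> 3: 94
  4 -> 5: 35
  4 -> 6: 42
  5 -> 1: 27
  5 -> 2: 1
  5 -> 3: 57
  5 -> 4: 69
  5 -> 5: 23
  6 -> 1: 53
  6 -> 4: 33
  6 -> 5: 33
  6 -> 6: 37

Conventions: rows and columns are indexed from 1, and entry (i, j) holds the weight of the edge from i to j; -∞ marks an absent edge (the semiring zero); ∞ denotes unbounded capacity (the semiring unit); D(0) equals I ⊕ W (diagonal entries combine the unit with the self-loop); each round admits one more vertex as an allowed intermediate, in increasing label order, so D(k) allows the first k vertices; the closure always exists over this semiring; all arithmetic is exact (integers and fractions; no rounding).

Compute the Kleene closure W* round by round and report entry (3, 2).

D(0):
  [∞, 76, 10, 45, 61, 85]
  [76, ∞, 74, -∞, 95, 6]
  [95, -∞, ∞, -∞, 83, 47]
  [31, -∞, 94, ∞, 35, 42]
  [27, 1, 57, 69, ∞, -∞]
  [53, -∞, -∞, 33, 33, ∞]
D(1):
  [∞, 76, 10, 45, 61, 85]
  [76, ∞, 74, 45, 95, 76]
  [95, 76, ∞, 45, 83, 85]
  [31, 31, 94, ∞, 35, 42]
  [27, 27, 57, 69, ∞, 27]
  [53, 53, 10, 45, 53, ∞]
D(2):
  [∞, 76, 74, 45, 76, 85]
  [76, ∞, 74, 45, 95, 76]
  [95, 76, ∞, 45, 83, 85]
  [31, 31, 94, ∞, 35, 42]
  [27, 27, 57, 69, ∞, 27]
  [53, 53, 53, 45, 53, ∞]
D(3):
  [∞, 76, 74, 45, 76, 85]
  [76, ∞, 74, 45, 95, 76]
  [95, 76, ∞, 45, 83, 85]
  [94, 76, 94, ∞, 83, 85]
  [57, 57, 57, 69, ∞, 57]
  [53, 53, 53, 45, 53, ∞]
D(4):
  [∞, 76, 74, 45, 76, 85]
  [76, ∞, 74, 45, 95, 76]
  [95, 76, ∞, 45, 83, 85]
  [94, 76, 94, ∞, 83, 85]
  [69, 69, 69, 69, ∞, 69]
  [53, 53, 53, 45, 53, ∞]
D(5):
  [∞, 76, 74, 69, 76, 85]
  [76, ∞, 74, 69, 95, 76]
  [95, 76, ∞, 69, 83, 85]
  [94, 76, 94, ∞, 83, 85]
  [69, 69, 69, 69, ∞, 69]
  [53, 53, 53, 53, 53, ∞]
D(6):
  [∞, 76, 74, 69, 76, 85]
  [76, ∞, 74, 69, 95, 76]
  [95, 76, ∞, 69, 83, 85]
  [94, 76, 94, ∞, 83, 85]
  [69, 69, 69, 69, ∞, 69]
  [53, 53, 53, 53, 53, ∞]
Answer: W*[3][2] = 76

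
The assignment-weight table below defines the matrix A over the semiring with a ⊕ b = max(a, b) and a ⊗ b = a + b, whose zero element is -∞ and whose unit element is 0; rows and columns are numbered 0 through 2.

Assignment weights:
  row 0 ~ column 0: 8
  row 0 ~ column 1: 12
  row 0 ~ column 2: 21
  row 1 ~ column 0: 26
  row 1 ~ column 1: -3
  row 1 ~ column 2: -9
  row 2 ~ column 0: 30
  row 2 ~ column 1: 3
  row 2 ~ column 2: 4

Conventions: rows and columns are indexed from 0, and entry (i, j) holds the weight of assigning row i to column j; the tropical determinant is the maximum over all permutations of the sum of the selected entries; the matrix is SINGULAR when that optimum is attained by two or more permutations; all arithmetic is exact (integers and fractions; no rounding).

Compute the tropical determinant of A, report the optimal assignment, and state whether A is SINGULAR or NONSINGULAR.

σ = (0, 1, 2): 8 + (-3) + 4 = 9
σ = (0, 2, 1): 8 + (-9) + 3 = 2
σ = (1, 0, 2): 12 + 26 + 4 = 42
σ = (1, 2, 0): 12 + (-9) + 30 = 33
σ = (2, 0, 1): 21 + 26 + 3 = 50
σ = (2, 1, 0): 21 + (-3) + 30 = 48
Optimal value attained by: σ = (2, 0, 1).
Answer: det⊕(A) = 50; verdict: NONSINGULAR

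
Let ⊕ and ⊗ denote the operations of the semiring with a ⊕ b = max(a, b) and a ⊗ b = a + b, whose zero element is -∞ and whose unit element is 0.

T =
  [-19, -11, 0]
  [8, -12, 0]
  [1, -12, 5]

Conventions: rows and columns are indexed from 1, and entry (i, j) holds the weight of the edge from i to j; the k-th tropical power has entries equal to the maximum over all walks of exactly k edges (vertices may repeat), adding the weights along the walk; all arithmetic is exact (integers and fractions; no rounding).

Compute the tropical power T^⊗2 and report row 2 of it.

T^⊗2:
  [1, -12, 5]
  [1, -3, 8]
  [6, -7, 10]
Answer: row 2 of T^⊗2 = [1, -3, 8]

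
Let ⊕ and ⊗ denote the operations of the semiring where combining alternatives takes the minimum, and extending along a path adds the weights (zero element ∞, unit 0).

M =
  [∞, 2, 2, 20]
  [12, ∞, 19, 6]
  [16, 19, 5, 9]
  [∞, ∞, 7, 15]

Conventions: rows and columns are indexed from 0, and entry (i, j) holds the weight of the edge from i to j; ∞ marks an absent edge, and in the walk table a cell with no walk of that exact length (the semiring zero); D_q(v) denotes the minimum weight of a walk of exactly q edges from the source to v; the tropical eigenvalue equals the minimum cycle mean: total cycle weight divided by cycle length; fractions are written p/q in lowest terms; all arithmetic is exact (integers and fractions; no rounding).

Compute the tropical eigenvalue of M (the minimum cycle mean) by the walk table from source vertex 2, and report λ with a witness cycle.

q=0: [∞, ∞, 0, ∞]
q=1: [16, 19, 5, 9]
q=2: [21, 18, 10, 14]
q=3: [26, 23, 15, 19]
q=4: [31, 28, 20, 24]
Optimal cycle mean attained by: cycle 2->2, total 5, length 1.
Answer: λ = 5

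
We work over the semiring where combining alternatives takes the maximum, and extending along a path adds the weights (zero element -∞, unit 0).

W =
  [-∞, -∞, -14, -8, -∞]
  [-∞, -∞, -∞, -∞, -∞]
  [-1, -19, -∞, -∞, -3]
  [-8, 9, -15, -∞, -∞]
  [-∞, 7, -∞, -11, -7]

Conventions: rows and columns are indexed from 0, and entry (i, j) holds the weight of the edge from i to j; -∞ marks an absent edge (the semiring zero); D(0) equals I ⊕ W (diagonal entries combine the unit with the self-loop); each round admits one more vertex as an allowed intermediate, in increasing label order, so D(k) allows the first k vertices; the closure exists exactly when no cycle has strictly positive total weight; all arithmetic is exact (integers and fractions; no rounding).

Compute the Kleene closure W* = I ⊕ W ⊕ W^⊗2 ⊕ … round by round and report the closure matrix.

D(0):
  [0, -∞, -14, -8, -∞]
  [-∞, 0, -∞, -∞, -∞]
  [-1, -19, 0, -∞, -3]
  [-8, 9, -15, 0, -∞]
  [-∞, 7, -∞, -11, 0]
D(1):
  [0, -∞, -14, -8, -∞]
  [-∞, 0, -∞, -∞, -∞]
  [-1, -19, 0, -9, -3]
  [-8, 9, -15, 0, -∞]
  [-∞, 7, -∞, -11, 0]
D(2):
  [0, -∞, -14, -8, -∞]
  [-∞, 0, -∞, -∞, -∞]
  [-1, -19, 0, -9, -3]
  [-8, 9, -15, 0, -∞]
  [-∞, 7, -∞, -11, 0]
D(3):
  [0, -33, -14, -8, -17]
  [-∞, 0, -∞, -∞, -∞]
  [-1, -19, 0, -9, -3]
  [-8, 9, -15, 0, -18]
  [-∞, 7, -∞, -11, 0]
D(4):
  [0, 1, -14, -8, -17]
  [-∞, 0, -∞, -∞, -∞]
  [-1, 0, 0, -9, -3]
  [-8, 9, -15, 0, -18]
  [-19, 7, -26, -11, 0]
D(5):
  [0, 1, -14, -8, -17]
  [-∞, 0, -∞, -∞, -∞]
  [-1, 4, 0, -9, -3]
  [-8, 9, -15, 0, -18]
  [-19, 7, -26, -11, 0]
Answer: W* = [[0, 1, -14, -8, -17], [-∞, 0, -∞, -∞, -∞], [-1, 4, 0, -9, -3], [-8, 9, -15, 0, -18], [-19, 7, -26, -11, 0]]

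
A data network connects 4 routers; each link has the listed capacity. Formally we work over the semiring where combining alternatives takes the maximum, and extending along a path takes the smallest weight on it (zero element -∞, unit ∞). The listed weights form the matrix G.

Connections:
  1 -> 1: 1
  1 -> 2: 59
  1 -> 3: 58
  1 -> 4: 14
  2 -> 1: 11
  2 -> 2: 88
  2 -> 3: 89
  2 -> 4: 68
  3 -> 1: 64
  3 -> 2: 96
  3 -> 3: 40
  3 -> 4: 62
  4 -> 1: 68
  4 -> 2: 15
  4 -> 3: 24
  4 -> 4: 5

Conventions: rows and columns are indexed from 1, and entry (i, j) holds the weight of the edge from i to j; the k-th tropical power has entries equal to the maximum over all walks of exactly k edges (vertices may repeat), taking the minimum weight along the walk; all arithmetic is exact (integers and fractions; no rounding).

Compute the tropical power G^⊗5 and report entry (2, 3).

G^⊗2:
  [58, 59, 59, 59]
  [68, 89, 88, 68]
  [62, 88, 89, 68]
  [24, 59, 58, 24]
G^⊗3:
  [59, 59, 59, 59]
  [68, 88, 89, 68]
  [68, 89, 88, 68]
  [58, 59, 59, 59]
G^⊗4:
  [59, 59, 59, 59]
  [68, 89, 88, 68]
  [68, 88, 89, 68]
  [59, 59, 59, 59]
G^⊗5:
  [59, 59, 59, 59]
  [68, 88, 89, 68]
  [68, 89, 88, 68]
  [59, 59, 59, 59]
Key observation: the optimum is the walk 2->3->2->3->2->3, with weight 89 min 96 min 89 min 96 min 89 = 89.
Optimal value attained by: walk 2->3->2->3->2->3.
Answer: (G^⊗5)[2][3] = 89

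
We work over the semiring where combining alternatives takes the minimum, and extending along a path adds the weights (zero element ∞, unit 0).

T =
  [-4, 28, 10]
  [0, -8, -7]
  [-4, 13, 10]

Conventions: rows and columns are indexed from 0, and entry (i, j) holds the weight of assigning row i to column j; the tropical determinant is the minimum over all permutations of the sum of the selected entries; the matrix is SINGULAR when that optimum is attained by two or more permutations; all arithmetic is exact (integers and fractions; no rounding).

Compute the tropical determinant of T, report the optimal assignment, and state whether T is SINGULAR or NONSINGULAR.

σ = (0, 1, 2): (-4) + (-8) + 10 = -2
σ = (0, 2, 1): (-4) + (-7) + 13 = 2
σ = (1, 0, 2): 28 + 0 + 10 = 38
σ = (1, 2, 0): 28 + (-7) + (-4) = 17
σ = (2, 0, 1): 10 + 0 + 13 = 23
σ = (2, 1, 0): 10 + (-8) + (-4) = -2
Optimal value attained by: σ = (0, 1, 2).
Answer: det⊕(T) = -2; verdict: SINGULAR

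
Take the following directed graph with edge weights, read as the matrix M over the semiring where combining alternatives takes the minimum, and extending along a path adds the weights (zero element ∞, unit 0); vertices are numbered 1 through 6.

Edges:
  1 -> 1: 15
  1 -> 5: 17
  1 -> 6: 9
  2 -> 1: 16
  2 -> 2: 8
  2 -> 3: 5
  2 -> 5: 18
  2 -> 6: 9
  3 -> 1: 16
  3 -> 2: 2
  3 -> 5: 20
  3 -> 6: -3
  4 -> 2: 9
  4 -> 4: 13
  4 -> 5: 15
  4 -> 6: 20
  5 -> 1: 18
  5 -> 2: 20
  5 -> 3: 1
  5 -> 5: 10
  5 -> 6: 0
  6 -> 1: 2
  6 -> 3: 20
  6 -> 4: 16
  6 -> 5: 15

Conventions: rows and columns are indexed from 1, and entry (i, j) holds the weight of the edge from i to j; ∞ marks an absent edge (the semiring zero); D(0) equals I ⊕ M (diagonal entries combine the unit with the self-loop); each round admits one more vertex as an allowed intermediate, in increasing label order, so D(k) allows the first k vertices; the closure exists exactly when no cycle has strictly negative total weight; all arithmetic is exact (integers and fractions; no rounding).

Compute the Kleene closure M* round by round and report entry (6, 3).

D(0):
  [0, ∞, ∞, ∞, 17, 9]
  [16, 0, 5, ∞, 18, 9]
  [16, 2, 0, ∞, 20, -3]
  [∞, 9, ∞, 0, 15, 20]
  [18, 20, 1, ∞, 0, 0]
  [2, ∞, 20, 16, 15, 0]
D(1):
  [0, ∞, ∞, ∞, 17, 9]
  [16, 0, 5, ∞, 18, 9]
  [16, 2, 0, ∞, 20, -3]
  [∞, 9, ∞, 0, 15, 20]
  [18, 20, 1, ∞, 0, 0]
  [2, ∞, 20, 16, 15, 0]
D(2):
  [0, ∞, ∞, ∞, 17, 9]
  [16, 0, 5, ∞, 18, 9]
  [16, 2, 0, ∞, 20, -3]
  [25, 9, 14, 0, 15, 18]
  [18, 20, 1, ∞, 0, 0]
  [2, ∞, 20, 16, 15, 0]
D(3):
  [0, ∞, ∞, ∞, 17, 9]
  [16, 0, 5, ∞, 18, 2]
  [16, 2, 0, ∞, 20, -3]
  [25, 9, 14, 0, 15, 11]
  [17, 3, 1, ∞, 0, -2]
  [2, 22, 20, 16, 15, 0]
D(4):
  [0, ∞, ∞, ∞, 17, 9]
  [16, 0, 5, ∞, 18, 2]
  [16, 2, 0, ∞, 20, -3]
  [25, 9, 14, 0, 15, 11]
  [17, 3, 1, ∞, 0, -2]
  [2, 22, 20, 16, 15, 0]
D(5):
  [0, 20, 18, ∞, 17, 9]
  [16, 0, 5, ∞, 18, 2]
  [16, 2, 0, ∞, 20, -3]
  [25, 9, 14, 0, 15, 11]
  [17, 3, 1, ∞, 0, -2]
  [2, 18, 16, 16, 15, 0]
D(6):
  [0, 20, 18, 25, 17, 9]
  [4, 0, 5, 18, 17, 2]
  [-1, 2, 0, 13, 12, -3]
  [13, 9, 14, 0, 15, 11]
  [0, 3, 1, 14, 0, -2]
  [2, 18, 16, 16, 15, 0]
Answer: M*[6][3] = 16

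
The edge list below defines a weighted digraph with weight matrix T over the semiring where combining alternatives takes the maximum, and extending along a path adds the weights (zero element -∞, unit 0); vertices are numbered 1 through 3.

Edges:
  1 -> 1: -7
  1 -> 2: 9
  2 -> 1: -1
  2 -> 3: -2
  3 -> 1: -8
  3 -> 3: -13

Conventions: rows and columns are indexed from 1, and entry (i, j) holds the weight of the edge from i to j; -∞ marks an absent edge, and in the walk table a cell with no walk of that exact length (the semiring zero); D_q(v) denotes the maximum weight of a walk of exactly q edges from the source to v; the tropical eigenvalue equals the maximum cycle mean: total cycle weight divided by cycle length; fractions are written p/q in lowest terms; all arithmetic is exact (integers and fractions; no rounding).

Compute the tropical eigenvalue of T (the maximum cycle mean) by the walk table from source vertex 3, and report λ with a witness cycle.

q=0: [-∞, -∞, 0]
q=1: [-8, -∞, -13]
q=2: [-15, 1, -26]
q=3: [0, -6, -1]
Optimal cycle mean attained by: cycle 1->2->1, total 9 + (-1), length 2.
Answer: λ = 4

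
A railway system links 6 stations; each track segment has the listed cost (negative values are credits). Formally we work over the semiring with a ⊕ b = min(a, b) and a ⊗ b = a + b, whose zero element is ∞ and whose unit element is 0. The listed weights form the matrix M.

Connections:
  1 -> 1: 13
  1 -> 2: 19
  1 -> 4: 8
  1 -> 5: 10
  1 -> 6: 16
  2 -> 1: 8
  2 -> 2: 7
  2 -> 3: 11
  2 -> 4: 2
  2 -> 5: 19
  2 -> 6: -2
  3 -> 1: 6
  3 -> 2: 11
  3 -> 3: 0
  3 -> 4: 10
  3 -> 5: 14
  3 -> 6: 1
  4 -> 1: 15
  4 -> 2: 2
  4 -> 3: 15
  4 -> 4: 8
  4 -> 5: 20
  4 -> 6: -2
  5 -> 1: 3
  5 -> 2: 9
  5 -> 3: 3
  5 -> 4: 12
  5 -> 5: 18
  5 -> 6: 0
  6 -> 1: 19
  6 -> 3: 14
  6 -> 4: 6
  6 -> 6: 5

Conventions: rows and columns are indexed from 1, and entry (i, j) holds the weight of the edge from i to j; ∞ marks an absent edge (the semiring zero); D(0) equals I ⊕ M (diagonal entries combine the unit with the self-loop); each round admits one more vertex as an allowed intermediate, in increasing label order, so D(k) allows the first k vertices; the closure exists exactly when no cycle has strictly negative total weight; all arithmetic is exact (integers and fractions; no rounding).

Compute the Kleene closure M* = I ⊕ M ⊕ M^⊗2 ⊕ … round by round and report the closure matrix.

D(0):
  [0, 19, ∞, 8, 10, 16]
  [8, 0, 11, 2, 19, -2]
  [6, 11, 0, 10, 14, 1]
  [15, 2, 15, 0, 20, -2]
  [3, 9, 3, 12, 0, 0]
  [19, ∞, 14, 6, ∞, 0]
D(1):
  [0, 19, ∞, 8, 10, 16]
  [8, 0, 11, 2, 18, -2]
  [6, 11, 0, 10, 14, 1]
  [15, 2, 15, 0, 20, -2]
  [3, 9, 3, 11, 0, 0]
  [19, 38, 14, 6, 29, 0]
D(2):
  [0, 19, 30, 8, 10, 16]
  [8, 0, 11, 2, 18, -2]
  [6, 11, 0, 10, 14, 1]
  [10, 2, 13, 0, 20, -2]
  [3, 9, 3, 11, 0, 0]
  [19, 38, 14, 6, 29, 0]
D(3):
  [0, 19, 30, 8, 10, 16]
  [8, 0, 11, 2, 18, -2]
  [6, 11, 0, 10, 14, 1]
  [10, 2, 13, 0, 20, -2]
  [3, 9, 3, 11, 0, 0]
  [19, 25, 14, 6, 28, 0]
D(4):
  [0, 10, 21, 8, 10, 6]
  [8, 0, 11, 2, 18, -2]
  [6, 11, 0, 10, 14, 1]
  [10, 2, 13, 0, 20, -2]
  [3, 9, 3, 11, 0, 0]
  [16, 8, 14, 6, 26, 0]
D(5):
  [0, 10, 13, 8, 10, 6]
  [8, 0, 11, 2, 18, -2]
  [6, 11, 0, 10, 14, 1]
  [10, 2, 13, 0, 20, -2]
  [3, 9, 3, 11, 0, 0]
  [16, 8, 14, 6, 26, 0]
D(6):
  [0, 10, 13, 8, 10, 6]
  [8, 0, 11, 2, 18, -2]
  [6, 9, 0, 7, 14, 1]
  [10, 2, 12, 0, 20, -2]
  [3, 8, 3, 6, 0, 0]
  [16, 8, 14, 6, 26, 0]
Answer: M* = [[0, 10, 13, 8, 10, 6], [8, 0, 11, 2, 18, -2], [6, 9, 0, 7, 14, 1], [10, 2, 12, 0, 20, -2], [3, 8, 3, 6, 0, 0], [16, 8, 14, 6, 26, 0]]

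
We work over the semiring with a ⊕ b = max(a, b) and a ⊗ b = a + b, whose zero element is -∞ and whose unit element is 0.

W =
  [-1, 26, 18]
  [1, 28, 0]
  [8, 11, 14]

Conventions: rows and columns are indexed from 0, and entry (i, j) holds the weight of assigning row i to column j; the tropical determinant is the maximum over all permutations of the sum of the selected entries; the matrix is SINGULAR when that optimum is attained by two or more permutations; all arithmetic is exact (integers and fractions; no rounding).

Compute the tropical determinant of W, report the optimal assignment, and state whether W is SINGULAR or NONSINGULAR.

σ = (0, 1, 2): (-1) + 28 + 14 = 41
σ = (0, 2, 1): (-1) + 0 + 11 = 10
σ = (1, 0, 2): 26 + 1 + 14 = 41
σ = (1, 2, 0): 26 + 0 + 8 = 34
σ = (2, 0, 1): 18 + 1 + 11 = 30
σ = (2, 1, 0): 18 + 28 + 8 = 54
Optimal value attained by: σ = (2, 1, 0).
Answer: det⊕(W) = 54; verdict: NONSINGULAR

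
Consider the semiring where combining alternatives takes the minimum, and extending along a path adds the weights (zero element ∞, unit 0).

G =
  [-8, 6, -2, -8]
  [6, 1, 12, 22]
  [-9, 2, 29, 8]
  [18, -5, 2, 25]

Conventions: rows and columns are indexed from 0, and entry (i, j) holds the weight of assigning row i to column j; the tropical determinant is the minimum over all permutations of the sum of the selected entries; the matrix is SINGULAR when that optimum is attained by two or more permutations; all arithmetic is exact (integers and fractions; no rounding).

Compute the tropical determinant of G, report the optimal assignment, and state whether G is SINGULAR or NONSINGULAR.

σ = (0, 1, 2, 3): (-8) + 1 + 29 + 25 = 47
σ = (0, 1, 3, 2): (-8) + 1 + 8 + 2 = 3
σ = (0, 2, 1, 3): (-8) + 12 + 2 + 25 = 31
σ = (0, 2, 3, 1): (-8) + 12 + 8 + (-5) = 7
σ = (0, 3, 1, 2): (-8) + 22 + 2 + 2 = 18
σ = (0, 3, 2, 1): (-8) + 22 + 29 + (-5) = 38
σ = (1, 0, 2, 3): 6 + 6 + 29 + 25 = 66
σ = (1, 0, 3, 2): 6 + 6 + 8 + 2 = 22
σ = (1, 2, 0, 3): 6 + 12 + (-9) + 25 = 34
σ = (1, 2, 3, 0): 6 + 12 + 8 + 18 = 44
σ = (1, 3, 0, 2): 6 + 22 + (-9) + 2 = 21
σ = (1, 3, 2, 0): 6 + 22 + 29 + 18 = 75
σ = (2, 0, 1, 3): (-2) + 6 + 2 + 25 = 31
σ = (2, 0, 3, 1): (-2) + 6 + 8 + (-5) = 7
σ = (2, 1, 0, 3): (-2) + 1 + (-9) + 25 = 15
σ = (2, 1, 3, 0): (-2) + 1 + 8 + 18 = 25
σ = (2, 3, 0, 1): (-2) + 22 + (-9) + (-5) = 6
σ = (2, 3, 1, 0): (-2) + 22 + 2 + 18 = 40
σ = (3, 0, 1, 2): (-8) + 6 + 2 + 2 = 2
σ = (3, 0, 2, 1): (-8) + 6 + 29 + (-5) = 22
σ = (3, 1, 0, 2): (-8) + 1 + (-9) + 2 = -14
σ = (3, 1, 2, 0): (-8) + 1 + 29 + 18 = 40
σ = (3, 2, 0, 1): (-8) + 12 + (-9) + (-5) = -10
σ = (3, 2, 1, 0): (-8) + 12 + 2 + 18 = 24
Optimal value attained by: σ = (3, 1, 0, 2).
Answer: det⊕(G) = -14; verdict: NONSINGULAR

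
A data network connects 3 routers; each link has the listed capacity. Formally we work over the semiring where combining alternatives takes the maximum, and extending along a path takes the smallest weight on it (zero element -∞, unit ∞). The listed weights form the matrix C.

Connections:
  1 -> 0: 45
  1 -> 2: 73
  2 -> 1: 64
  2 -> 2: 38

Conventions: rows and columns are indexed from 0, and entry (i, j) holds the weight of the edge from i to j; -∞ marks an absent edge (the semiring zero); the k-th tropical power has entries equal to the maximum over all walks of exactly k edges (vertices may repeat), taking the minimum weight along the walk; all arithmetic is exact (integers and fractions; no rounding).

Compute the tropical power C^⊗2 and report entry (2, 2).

C^⊗2:
  [-∞, -∞, -∞]
  [-∞, 64, 38]
  [45, 38, 64]
Key observation: the optimum is the walk 2->1->2, with weight 64 min 73 = 64.
Optimal value attained by: walk 2->1->2.
Answer: (C^⊗2)[2][2] = 64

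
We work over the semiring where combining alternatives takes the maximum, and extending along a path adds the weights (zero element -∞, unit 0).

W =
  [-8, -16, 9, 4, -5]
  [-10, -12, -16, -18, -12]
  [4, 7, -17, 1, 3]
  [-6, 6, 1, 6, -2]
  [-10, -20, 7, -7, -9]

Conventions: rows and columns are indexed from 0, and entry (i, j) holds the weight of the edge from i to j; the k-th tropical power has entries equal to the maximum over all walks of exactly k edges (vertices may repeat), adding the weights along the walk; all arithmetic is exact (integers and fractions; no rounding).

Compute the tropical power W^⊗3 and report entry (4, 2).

W^⊗2:
  [13, 16, 5, 10, 12]
  [-12, -9, -1, -6, -13]
  [-3, 7, 13, 8, -1]
  [5, 12, 7, 12, 4]
  [11, 14, -1, 8, 10]
W^⊗3:
  [9, 16, 22, 17, 8]
  [3, 6, -3, 0, 2]
  [17, 20, 9, 14, 16]
  [11, 18, 14, 18, 10]
  [4, 14, 20, 15, 6]
Key observation: the optimum is the walk 4->2->0->2, with weight 7 + 4 + 9 = 20.
Optimal value attained by: walk 4->2->0->2.
Answer: (W^⊗3)[4][2] = 20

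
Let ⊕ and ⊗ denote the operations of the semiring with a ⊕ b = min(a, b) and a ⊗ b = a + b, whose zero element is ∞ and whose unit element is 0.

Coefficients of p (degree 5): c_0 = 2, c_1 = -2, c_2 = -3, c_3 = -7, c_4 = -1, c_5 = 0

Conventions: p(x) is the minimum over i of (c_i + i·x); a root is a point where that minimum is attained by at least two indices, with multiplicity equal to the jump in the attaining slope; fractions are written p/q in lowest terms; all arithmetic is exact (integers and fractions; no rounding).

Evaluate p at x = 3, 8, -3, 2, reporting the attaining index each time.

p(3) = min(2+0·3=2, -2+1·3=1, -3+2·3=3, -7+3·3=2, -1+4·3=11, 0+5·3=15) = 1 (attained by i=1)
p(8) = min(2+0·8=2, -2+1·8=6, -3+2·8=13, -7+3·8=17, -1+4·8=31, 0+5·8=40) = 2 (attained by i=0)
p(-3) = min(2+0·(-3)=2, -2+1·(-3)=-5, -3+2·(-3)=-9, -7+3·(-3)=-16, -1+4·(-3)=-13, 0+5·(-3)=-15) = -16 (attained by i=3)
p(2) = min(2+0·2=2, -2+1·2=0, -3+2·2=1, -7+3·2=-1, -1+4·2=7, 0+5·2=10) = -1 (attained by i=3)
Answer: p(3) = 1; p(8) = 2; p(-3) = -16; p(2) = -1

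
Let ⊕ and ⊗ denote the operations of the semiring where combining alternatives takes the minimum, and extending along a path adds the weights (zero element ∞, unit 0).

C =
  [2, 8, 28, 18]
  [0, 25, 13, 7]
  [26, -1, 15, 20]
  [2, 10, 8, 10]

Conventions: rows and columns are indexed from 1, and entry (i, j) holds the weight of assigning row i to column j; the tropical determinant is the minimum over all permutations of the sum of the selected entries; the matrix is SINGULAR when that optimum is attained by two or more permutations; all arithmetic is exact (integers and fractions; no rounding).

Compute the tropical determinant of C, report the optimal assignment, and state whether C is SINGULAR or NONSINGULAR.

σ = (1, 2, 3, 4): 2 + 25 + 15 + 10 = 52
σ = (1, 2, 4, 3): 2 + 25 + 20 + 8 = 55
σ = (1, 3, 2, 4): 2 + 13 + (-1) + 10 = 24
σ = (1, 3, 4, 2): 2 + 13 + 20 + 10 = 45
σ = (1, 4, 2, 3): 2 + 7 + (-1) + 8 = 16
σ = (1, 4, 3, 2): 2 + 7 + 15 + 10 = 34
σ = (2, 1, 3, 4): 8 + 0 + 15 + 10 = 33
σ = (2, 1, 4, 3): 8 + 0 + 20 + 8 = 36
σ = (2, 3, 1, 4): 8 + 13 + 26 + 10 = 57
σ = (2, 3, 4, 1): 8 + 13 + 20 + 2 = 43
σ = (2, 4, 1, 3): 8 + 7 + 26 + 8 = 49
σ = (2, 4, 3, 1): 8 + 7 + 15 + 2 = 32
σ = (3, 1, 2, 4): 28 + 0 + (-1) + 10 = 37
σ = (3, 1, 4, 2): 28 + 0 + 20 + 10 = 58
σ = (3, 2, 1, 4): 28 + 25 + 26 + 10 = 89
σ = (3, 2, 4, 1): 28 + 25 + 20 + 2 = 75
σ = (3, 4, 1, 2): 28 + 7 + 26 + 10 = 71
σ = (3, 4, 2, 1): 28 + 7 + (-1) + 2 = 36
σ = (4, 1, 2, 3): 18 + 0 + (-1) + 8 = 25
σ = (4, 1, 3, 2): 18 + 0 + 15 + 10 = 43
σ = (4, 2, 1, 3): 18 + 25 + 26 + 8 = 77
σ = (4, 2, 3, 1): 18 + 25 + 15 + 2 = 60
σ = (4, 3, 1, 2): 18 + 13 + 26 + 10 = 67
σ = (4, 3, 2, 1): 18 + 13 + (-1) + 2 = 32
Optimal value attained by: σ = (1, 4, 2, 3).
Answer: det⊕(C) = 16; verdict: NONSINGULAR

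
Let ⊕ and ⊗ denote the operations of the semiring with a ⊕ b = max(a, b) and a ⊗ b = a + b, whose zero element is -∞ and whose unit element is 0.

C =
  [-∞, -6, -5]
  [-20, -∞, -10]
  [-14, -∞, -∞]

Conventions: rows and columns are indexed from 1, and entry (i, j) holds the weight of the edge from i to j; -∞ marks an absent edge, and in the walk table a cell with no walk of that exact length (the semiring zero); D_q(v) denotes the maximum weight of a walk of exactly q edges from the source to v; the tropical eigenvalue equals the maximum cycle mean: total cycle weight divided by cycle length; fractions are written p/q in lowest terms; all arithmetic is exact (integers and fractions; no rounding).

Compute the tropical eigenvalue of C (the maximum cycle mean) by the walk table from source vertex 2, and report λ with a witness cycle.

q=0: [-∞, 0, -∞]
q=1: [-20, -∞, -10]
q=2: [-24, -26, -25]
q=3: [-39, -30, -29]
Optimal cycle mean attained by: cycle 1->3->1, total (-5) + (-14), length 2.
Answer: λ = -19/2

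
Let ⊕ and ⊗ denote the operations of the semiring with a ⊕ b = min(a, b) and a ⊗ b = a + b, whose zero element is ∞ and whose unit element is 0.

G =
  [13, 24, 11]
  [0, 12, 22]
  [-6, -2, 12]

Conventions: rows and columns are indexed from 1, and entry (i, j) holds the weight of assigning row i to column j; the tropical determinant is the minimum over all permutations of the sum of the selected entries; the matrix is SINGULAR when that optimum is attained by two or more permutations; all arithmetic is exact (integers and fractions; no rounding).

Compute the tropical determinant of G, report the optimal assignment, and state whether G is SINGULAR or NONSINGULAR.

σ = (1, 2, 3): 13 + 12 + 12 = 37
σ = (1, 3, 2): 13 + 22 + (-2) = 33
σ = (2, 1, 3): 24 + 0 + 12 = 36
σ = (2, 3, 1): 24 + 22 + (-6) = 40
σ = (3, 1, 2): 11 + 0 + (-2) = 9
σ = (3, 2, 1): 11 + 12 + (-6) = 17
Optimal value attained by: σ = (3, 1, 2).
Answer: det⊕(G) = 9; verdict: NONSINGULAR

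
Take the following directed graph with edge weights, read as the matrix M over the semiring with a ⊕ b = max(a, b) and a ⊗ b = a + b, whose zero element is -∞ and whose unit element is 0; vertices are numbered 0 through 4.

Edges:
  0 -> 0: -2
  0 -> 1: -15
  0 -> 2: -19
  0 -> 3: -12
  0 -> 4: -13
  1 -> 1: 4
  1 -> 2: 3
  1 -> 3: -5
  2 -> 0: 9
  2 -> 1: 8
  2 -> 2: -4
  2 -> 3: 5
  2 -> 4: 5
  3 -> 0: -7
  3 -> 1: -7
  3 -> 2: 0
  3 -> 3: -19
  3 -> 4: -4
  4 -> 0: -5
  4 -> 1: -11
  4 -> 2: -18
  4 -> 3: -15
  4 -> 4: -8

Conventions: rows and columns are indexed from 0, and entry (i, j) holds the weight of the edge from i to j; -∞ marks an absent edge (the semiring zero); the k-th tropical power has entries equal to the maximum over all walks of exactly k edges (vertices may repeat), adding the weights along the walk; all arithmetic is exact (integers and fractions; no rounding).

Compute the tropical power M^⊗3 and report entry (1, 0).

M^⊗2:
  [-4, -11, -12, -14, -14]
  [12, 11, 7, 8, 8]
  [7, 12, 11, 3, 1]
  [9, 8, -4, 5, 5]
  [-7, -7, -8, -13, -13]
M^⊗3:
  [-3, -4, -8, -7, -7]
  [16, 15, 14, 12, 12]
  [20, 19, 15, 16, 16]
  [7, 12, 11, 3, 1]
  [1, 0, -4, -3, -3]
Key observation: the optimum is the walk 1->1->2->0, with weight 4 + 3 + 9 = 16.
Optimal value attained by: walk 1->1->2->0.
Answer: (M^⊗3)[1][0] = 16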